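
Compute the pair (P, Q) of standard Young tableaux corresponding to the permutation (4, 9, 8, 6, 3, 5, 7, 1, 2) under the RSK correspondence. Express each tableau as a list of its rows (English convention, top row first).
P = [[1, 2, 7], [3, 5], [4, 6], [8], [9]], Q = [[1, 2, 7], [3, 6], [4, 9], [5], [8]]

Insert each entry of the permutation into P by Schensted row insertion, recording in Q the position of each new cell.

After inserting 4: P = [[4]].
After inserting 9: P = [[4, 9]].
After inserting 8: P = [[4, 8], [9]].
After inserting 6: P = [[4, 6], [8], [9]].
After inserting 3: P = [[3, 6], [4], [8], [9]].
After inserting 5: P = [[3, 5], [4, 6], [8], [9]].
After inserting 7: P = [[3, 5, 7], [4, 6], [8], [9]].
After inserting 1: P = [[1, 5, 7], [3, 6], [4], [8], [9]].
After inserting 2: P = [[1, 2, 7], [3, 5], [4, 6], [8], [9]].

So P = [[1, 2, 7], [3, 5], [4, 6], [8], [9]], Q = [[1, 2, 7], [3, 6], [4, 9], [5], [8]].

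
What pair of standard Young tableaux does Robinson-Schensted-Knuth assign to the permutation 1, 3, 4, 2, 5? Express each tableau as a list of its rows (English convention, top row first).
P = [[1, 2, 4, 5], [3]], Q = [[1, 2, 3, 5], [4]]

Insert each entry of the permutation into P by Schensted row insertion, recording in Q the position of each new cell.

Insert 1: appended to row 1. P = [[1]], Q = [[1]].
Insert 3: appended to row 1. P = [[1, 3]], Q = [[1, 2]].
Insert 4: appended to row 1. P = [[1, 3, 4]], Q = [[1, 2, 3]].
Insert 2: 2 bumps 3 from row 1; 3 starts row 2. P = [[1, 2, 4], [3]], Q = [[1, 2, 3], [4]].
Insert 5: appended to row 1. P = [[1, 2, 4, 5], [3]], Q = [[1, 2, 3, 5], [4]].

So P = [[1, 2, 4, 5], [3]], Q = [[1, 2, 3, 5], [4]].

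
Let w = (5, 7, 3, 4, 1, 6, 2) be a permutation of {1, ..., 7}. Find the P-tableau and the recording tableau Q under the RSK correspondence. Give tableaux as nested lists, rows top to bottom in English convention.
P = [[1, 2, 6], [3, 4], [5, 7]], Q = [[1, 2, 6], [3, 4], [5, 7]]

Insert each entry of the permutation into P by Schensted row insertion, recording in Q the position of each new cell.

Insert 5: appended to row 1. P = [[5]].
Insert 7: appended to row 1. P = [[5, 7]].
Insert 3: 3 bumps 5 from row 1; 5 starts row 2. P = [[3, 7], [5]].
Insert 4: 4 bumps 7 from row 1; 7 appends to row 2. P = [[3, 4], [5, 7]].
Insert 1: 1 bumps 3 from row 1; 3 bumps 5 from row 2; 5 starts row 3. P = [[1, 4], [3, 7], [5]].
Insert 6: appended to row 1. P = [[1, 4, 6], [3, 7], [5]].
Insert 2: 2 bumps 4 from row 1; 4 bumps 7 from row 2; 7 appends to row 3. P = [[1, 2, 6], [3, 4], [5, 7]].

So P = [[1, 2, 6], [3, 4], [5, 7]], Q = [[1, 2, 6], [3, 4], [5, 7]].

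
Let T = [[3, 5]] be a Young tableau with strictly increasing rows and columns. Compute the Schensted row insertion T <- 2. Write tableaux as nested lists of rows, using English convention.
In row 1, 2 replaces 3 (the leftmost entry greater than 2); 3 is bumped to row 2. 3 starts a new row 2. The new tableau is [[2, 5], [3]].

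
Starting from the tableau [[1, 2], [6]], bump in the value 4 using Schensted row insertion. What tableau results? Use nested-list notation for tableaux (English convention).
4 is larger than every entry of row 1, so it is appended to row 1. The new tableau is [[1, 2, 4], [6]].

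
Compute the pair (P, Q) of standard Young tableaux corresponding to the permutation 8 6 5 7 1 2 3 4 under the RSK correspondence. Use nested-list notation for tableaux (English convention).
P = [[1, 2, 3, 4], [5, 7], [6], [8]], Q = [[1, 4, 7, 8], [2, 6], [3], [5]]

Insert each entry of the permutation into P by Schensted row insertion, recording in Q the position of each new cell.

After inserting 8: P = [[8]].
After inserting 6: P = [[6], [8]].
After inserting 5: P = [[5], [6], [8]].
After inserting 7: P = [[5, 7], [6], [8]].
After inserting 1: P = [[1, 7], [5], [6], [8]].
After inserting 2: P = [[1, 2], [5, 7], [6], [8]].
After inserting 3: P = [[1, 2, 3], [5, 7], [6], [8]].
After inserting 4: P = [[1, 2, 3, 4], [5, 7], [6], [8]].

So P = [[1, 2, 3, 4], [5, 7], [6], [8]], Q = [[1, 4, 7, 8], [2, 6], [3], [5]].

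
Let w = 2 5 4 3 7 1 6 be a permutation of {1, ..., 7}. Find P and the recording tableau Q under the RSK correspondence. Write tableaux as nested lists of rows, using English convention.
Insert each entry of the permutation into P by Schensted row insertion, recording in Q the position of each new cell.

After inserting 2: P = [[2]].
After inserting 5: P = [[2, 5]].
After inserting 4: P = [[2, 4], [5]].
After inserting 3: P = [[2, 3], [4], [5]].
After inserting 7: P = [[2, 3, 7], [4], [5]].
After inserting 1: P = [[1, 3, 7], [2], [4], [5]].
After inserting 6: P = [[1, 3, 6], [2, 7], [4], [5]].

So P = [[1, 3, 6], [2, 7], [4], [5]], Q = [[1, 2, 5], [3, 7], [4], [6]].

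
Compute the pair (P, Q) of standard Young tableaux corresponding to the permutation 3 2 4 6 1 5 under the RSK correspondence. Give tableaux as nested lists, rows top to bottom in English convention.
Insert each entry of the permutation into P by Schensted row insertion, recording in Q the position of each new cell.

After inserting 3: P = [[3]].
After inserting 2: P = [[2], [3]].
After inserting 4: P = [[2, 4], [3]].
After inserting 6: P = [[2, 4, 6], [3]].
After inserting 1: P = [[1, 4, 6], [2], [3]].
After inserting 5: P = [[1, 4, 5], [2, 6], [3]].

So P = [[1, 4, 5], [2, 6], [3]], Q = [[1, 3, 4], [2, 6], [5]].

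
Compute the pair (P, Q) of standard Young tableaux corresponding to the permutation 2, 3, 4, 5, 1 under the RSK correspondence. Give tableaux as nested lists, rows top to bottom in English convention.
Insert each entry of the permutation into P by Schensted row insertion, recording in Q the position of each new cell.

Insert 2: appended to row 1. P = [[2]].
Insert 3: appended to row 1. P = [[2, 3]].
Insert 4: appended to row 1. P = [[2, 3, 4]].
Insert 5: appended to row 1. P = [[2, 3, 4, 5]].
Insert 1: 1 bumps 2 from row 1; 2 starts row 2. P = [[1, 3, 4, 5], [2]].

So P = [[1, 3, 4, 5], [2]], Q = [[1, 2, 3, 4], [5]].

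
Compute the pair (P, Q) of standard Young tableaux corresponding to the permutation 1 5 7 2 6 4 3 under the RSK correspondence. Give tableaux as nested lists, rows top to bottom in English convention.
Insert each entry of the permutation into P by Schensted row insertion, recording in Q the position of each new cell.

Insert 1: appended to row 1. P = [[1]].
Insert 5: appended to row 1. P = [[1, 5]].
Insert 7: appended to row 1. P = [[1, 5, 7]].
Insert 2: 2 bumps 5 from row 1; 5 starts row 2. P = [[1, 2, 7], [5]].
Insert 6: 6 bumps 7 from row 1; 7 appends to row 2. P = [[1, 2, 6], [5, 7]].
Insert 4: 4 bumps 6 from row 1; 6 bumps 7 from row 2; 7 starts row 3. P = [[1, 2, 4], [5, 6], [7]].
Insert 3: 3 bumps 4 from row 1; 4 bumps 5 from row 2; 5 bumps 7 from row 3; 7 starts row 4. P = [[1, 2, 3], [4, 6], [5], [7]].

So P = [[1, 2, 3], [4, 6], [5], [7]], Q = [[1, 2, 3], [4, 5], [6], [7]].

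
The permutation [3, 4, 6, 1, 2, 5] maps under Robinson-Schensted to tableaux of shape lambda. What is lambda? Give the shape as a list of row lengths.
[3, 3]

Row-insert each entry into an empty tableau.

After inserting 3: P = [[3]].
After inserting 4: P = [[3, 4]].
After inserting 6: P = [[3, 4, 6]].
After inserting 1: P = [[1, 4, 6], [3]].
After inserting 2: P = [[1, 2, 6], [3, 4]].
After inserting 5: P = [[1, 2, 5], [3, 4, 6]].

The final insertion tableau P = [[1, 2, 5], [3, 4, 6]] has shape [3, 3].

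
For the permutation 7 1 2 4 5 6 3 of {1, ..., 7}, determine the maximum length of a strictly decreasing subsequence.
3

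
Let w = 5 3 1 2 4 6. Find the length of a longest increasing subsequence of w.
4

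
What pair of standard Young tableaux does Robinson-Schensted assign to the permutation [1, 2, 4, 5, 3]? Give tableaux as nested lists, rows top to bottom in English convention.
P = [[1, 2, 3, 5], [4]], Q = [[1, 2, 3, 4], [5]]

Insert each entry of the permutation into P by Schensted row insertion, recording in Q the position of each new cell.

Insert 1: appended to row 1. P = [[1]].
Insert 2: appended to row 1. P = [[1, 2]].
Insert 4: appended to row 1. P = [[1, 2, 4]].
Insert 5: appended to row 1. P = [[1, 2, 4, 5]].
Insert 3: 3 bumps 4 from row 1; 4 starts row 2. P = [[1, 2, 3, 5], [4]].

So P = [[1, 2, 3, 5], [4]], Q = [[1, 2, 3, 4], [5]].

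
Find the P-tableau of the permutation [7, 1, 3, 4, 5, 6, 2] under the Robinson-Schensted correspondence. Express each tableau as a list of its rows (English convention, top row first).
P = [[1, 2, 4, 5, 6], [3], [7]]

After inserting 7: P = [[7]].
After inserting 1: P = [[1], [7]].
After inserting 3: P = [[1, 3], [7]].
After inserting 4: P = [[1, 3, 4], [7]].
After inserting 5: P = [[1, 3, 4, 5], [7]].
After inserting 6: P = [[1, 3, 4, 5, 6], [7]].
After inserting 2: P = [[1, 2, 4, 5, 6], [3], [7]].

So P = [[1, 2, 4, 5, 6], [3], [7]].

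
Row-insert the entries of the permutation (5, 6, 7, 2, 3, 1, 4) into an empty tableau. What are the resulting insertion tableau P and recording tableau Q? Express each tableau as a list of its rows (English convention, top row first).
P = [[1, 3, 4], [2, 6, 7], [5]], Q = [[1, 2, 3], [4, 5, 7], [6]]

Insert each entry of the permutation into P by Schensted row insertion, recording in Q the position of each new cell.

Insert 5: appended to row 1. P = [[5]], Q = [[1]].
Insert 6: appended to row 1. P = [[5, 6]], Q = [[1, 2]].
Insert 7: appended to row 1. P = [[5, 6, 7]], Q = [[1, 2, 3]].
Insert 2: 2 bumps 5 from row 1; 5 starts row 2. P = [[2, 6, 7], [5]], Q = [[1, 2, 3], [4]].
Insert 3: 3 bumps 6 from row 1; 6 appends to row 2. P = [[2, 3, 7], [5, 6]], Q = [[1, 2, 3], [4, 5]].
Insert 1: 1 bumps 2 from row 1; 2 bumps 5 from row 2; 5 starts row 3. P = [[1, 3, 7], [2, 6], [5]], Q = [[1, 2, 3], [4, 5], [6]].
Insert 4: 4 bumps 7 from row 1; 7 appends to row 2. P = [[1, 3, 4], [2, 6, 7], [5]], Q = [[1, 2, 3], [4, 5, 7], [6]].

So P = [[1, 3, 4], [2, 6, 7], [5]], Q = [[1, 2, 3], [4, 5, 7], [6]].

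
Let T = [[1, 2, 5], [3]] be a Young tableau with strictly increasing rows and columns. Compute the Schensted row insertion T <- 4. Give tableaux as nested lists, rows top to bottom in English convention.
In row 1, 4 replaces 5 (the leftmost entry greater than 4); 5 is bumped to row 2. 5 is appended to row 2. The new tableau is [[1, 2, 4], [3, 5]].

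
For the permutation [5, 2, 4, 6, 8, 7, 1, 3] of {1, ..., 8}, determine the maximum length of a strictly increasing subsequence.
4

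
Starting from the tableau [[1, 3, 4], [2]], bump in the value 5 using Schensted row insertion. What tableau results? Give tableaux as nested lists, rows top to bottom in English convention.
[[1, 3, 4, 5], [2]]

5 is larger than every entry of row 1, so it is appended to row 1. The new tableau is [[1, 3, 4, 5], [2]].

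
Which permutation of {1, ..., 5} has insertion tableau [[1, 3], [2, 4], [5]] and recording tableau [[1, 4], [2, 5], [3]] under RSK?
5 2 1 4 3

Reverse RSK: for i = n, n-1, ..., 1, locate i in Q, remove the corresponding corner cell from P, and reverse-bump its entry up through P; the value ejected from row 1 is w(i).

So w = 5 2 1 4 3.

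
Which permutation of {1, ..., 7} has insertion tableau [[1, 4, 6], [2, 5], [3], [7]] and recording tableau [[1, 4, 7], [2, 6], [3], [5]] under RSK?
Reverse RSK: for i = n, n-1, ..., 1, locate i in Q, remove the corresponding corner cell from P, and reverse-bump its entry up through P; the value ejected from row 1 is w(i).

So w = 7 3 2 5 1 4 6.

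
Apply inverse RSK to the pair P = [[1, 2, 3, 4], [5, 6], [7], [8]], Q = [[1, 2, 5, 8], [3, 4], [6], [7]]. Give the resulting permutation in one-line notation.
Reverse RSK: for i = n, n-1, ..., 1, locate i in Q, remove the corresponding corner cell from P, and reverse-bump its entry up through P; the value ejected from row 1 is w(i).

So w = 5 8 1 2 7 6 3 4.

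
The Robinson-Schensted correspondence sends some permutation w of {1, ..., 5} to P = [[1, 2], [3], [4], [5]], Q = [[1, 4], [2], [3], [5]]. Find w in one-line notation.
5 4 1 3 2

Reverse the RSK construction: for i from n down to 1, find the cell of Q containing i, remove the entry at that cell from P, and reverse-bump it up through P; the value ejected from row 1 is w(i).

Step i=5: Q has 5 at row 4, column 1; remove 5 from row 4 of P and reverse-bump: 5 enters row 3 and ejects 4; 4 enters row 2 and ejects 3; 3 enters row 1 and ejects 2. So w(5) = 2. P is now [[1, 3], [4], [5]].
Step i=4: Q has 4 at row 1, column 2; remove that cell from P, ejecting 3. So w(4) = 3. P is now [[1], [4], [5]].
Step i=3: Q has 3 at row 3, column 1; remove 5 from row 3 of P and reverse-bump: 5 enters row 2 and ejects 4; 4 enters row 1 and ejects 1. So w(3) = 1. P is now [[4], [5]].
Step i=2: Q has 2 at row 2, column 1; remove 5 from row 2 of P and reverse-bump: 5 enters row 1 and ejects 4. So w(2) = 4. P is now [[5]].
Step i=1: Q has 1 at row 1, column 1; remove that cell from P, ejecting 5. So w(1) = 5. P is now [].

So w = 5 4 1 3 2.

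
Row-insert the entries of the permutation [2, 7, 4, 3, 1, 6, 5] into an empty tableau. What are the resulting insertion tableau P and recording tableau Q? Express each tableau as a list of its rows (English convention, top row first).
P = [[1, 3, 5], [2, 6], [4], [7]], Q = [[1, 2, 6], [3, 7], [4], [5]]

Insert each entry of the permutation into P by Schensted row insertion, recording in Q the position of each new cell.

Insert 2: appended to row 1. P = [[2]].
Insert 7: appended to row 1. P = [[2, 7]].
Insert 4: 4 bumps 7 from row 1; 7 starts row 2. P = [[2, 4], [7]].
Insert 3: 3 bumps 4 from row 1; 4 bumps 7 from row 2; 7 starts row 3. P = [[2, 3], [4], [7]].
Insert 1: 1 bumps 2 from row 1; 2 bumps 4 from row 2; 4 bumps 7 from row 3; 7 starts row 4. P = [[1, 3], [2], [4], [7]].
Insert 6: appended to row 1. P = [[1, 3, 6], [2], [4], [7]].
Insert 5: 5 bumps 6 from row 1; 6 appends to row 2. P = [[1, 3, 5], [2, 6], [4], [7]].

So P = [[1, 3, 5], [2, 6], [4], [7]], Q = [[1, 2, 6], [3, 7], [4], [5]].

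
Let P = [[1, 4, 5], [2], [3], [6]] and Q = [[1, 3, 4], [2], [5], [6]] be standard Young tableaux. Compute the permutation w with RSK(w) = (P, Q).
6 3 4 5 2 1

Reverse the RSK construction: for i from n down to 1, find the cell of Q containing i, remove the entry at that cell from P, and reverse-bump it up through P; the value ejected from row 1 is w(i).

Step i=6: Q has 6 at row 4, column 1; remove 6 from row 4 of P and reverse-bump: 6 enters row 3 and ejects 3; 3 enters row 2 and ejects 2; 2 enters row 1 and ejects 1. So w(6) = 1. P is now [[2, 4, 5], [3], [6]].
Step i=5: Q has 5 at row 3, column 1; remove 6 from row 3 of P and reverse-bump: 6 enters row 2 and ejects 3; 3 enters row 1 and ejects 2. So w(5) = 2. P is now [[3, 4, 5], [6]].
Step i=4: Q has 4 at row 1, column 3; remove that cell from P, ejecting 5. So w(4) = 5. P is now [[3, 4], [6]].
Step i=3: Q has 3 at row 1, column 2; remove that cell from P, ejecting 4. So w(3) = 4. P is now [[3], [6]].
Step i=2: Q has 2 at row 2, column 1; remove 6 from row 2 of P and reverse-bump: 6 enters row 1 and ejects 3. So w(2) = 3. P is now [[6]].
Step i=1: Q has 1 at row 1, column 1; remove that cell from P, ejecting 6. So w(1) = 6. P is now [].

So w = 6 3 4 5 2 1.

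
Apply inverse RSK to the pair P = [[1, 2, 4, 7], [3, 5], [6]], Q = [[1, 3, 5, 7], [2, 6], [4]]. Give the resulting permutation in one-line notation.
Reverse the RSK construction: for i from n down to 1, find the cell of Q containing i, remove the entry at that cell from P, and reverse-bump it up through P; the value ejected from row 1 is w(i).

Step i=7: Q has 7 at row 1, column 4; remove that cell from P, ejecting 7. So w(7) = 7. P is now [[1, 2, 4], [3, 5], [6]].
Step i=6: Q has 6 at row 2, column 2; remove 5 from row 2 of P and reverse-bump: 5 enters row 1 and ejects 4. So w(6) = 4. P is now [[1, 2, 5], [3], [6]].
Step i=5: Q has 5 at row 1, column 3; remove that cell from P, ejecting 5. So w(5) = 5. P is now [[1, 2], [3], [6]].
Step i=4: Q has 4 at row 3, column 1; remove 6 from row 3 of P and reverse-bump: 6 enters row 2 and ejects 3; 3 enters row 1 and ejects 2. So w(4) = 2. P is now [[1, 3], [6]].
Step i=3: Q has 3 at row 1, column 2; remove that cell from P, ejecting 3. So w(3) = 3. P is now [[1], [6]].
Step i=2: Q has 2 at row 2, column 1; remove 6 from row 2 of P and reverse-bump: 6 enters row 1 and ejects 1. So w(2) = 1. P is now [[6]].
Step i=1: Q has 1 at row 1, column 1; remove that cell from P, ejecting 6. So w(1) = 6. P is now [].

So w = 6 1 3 2 5 4 7.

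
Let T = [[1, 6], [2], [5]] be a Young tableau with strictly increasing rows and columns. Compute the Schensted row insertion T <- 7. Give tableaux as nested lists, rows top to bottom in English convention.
7 is larger than every entry of row 1, so it is appended to row 1. The new tableau is [[1, 6, 7], [2], [5]].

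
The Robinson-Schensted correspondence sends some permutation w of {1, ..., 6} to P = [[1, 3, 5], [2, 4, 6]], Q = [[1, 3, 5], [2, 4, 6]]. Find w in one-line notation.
Reverse the RSK construction: for i from n down to 1, find the cell of Q containing i, remove the entry at that cell from P, and reverse-bump it up through P; the value ejected from row 1 is w(i).

Step i=6: Q has 6 at row 2, column 3; remove 6 from row 2 of P and reverse-bump: 6 enters row 1 and ejects 5. So w(6) = 5. P is now [[1, 3, 6], [2, 4]].
Step i=5: Q has 5 at row 1, column 3; remove that cell from P, ejecting 6. So w(5) = 6. P is now [[1, 3], [2, 4]].
Step i=4: Q has 4 at row 2, column 2; remove 4 from row 2 of P and reverse-bump: 4 enters row 1 and ejects 3. So w(4) = 3. P is now [[1, 4], [2]].
Step i=3: Q has 3 at row 1, column 2; remove that cell from P, ejecting 4. So w(3) = 4. P is now [[1], [2]].
Step i=2: Q has 2 at row 2, column 1; remove 2 from row 2 of P and reverse-bump: 2 enters row 1 and ejects 1. So w(2) = 1. P is now [[2]].
Step i=1: Q has 1 at row 1, column 1; remove that cell from P, ejecting 2. So w(1) = 2. P is now [].

So w = 2 1 4 3 6 5.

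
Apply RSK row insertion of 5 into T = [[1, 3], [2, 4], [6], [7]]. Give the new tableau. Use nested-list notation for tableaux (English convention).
5 is larger than every entry of row 1, so it is appended to row 1. The new tableau is [[1, 3, 5], [2, 4], [6], [7]].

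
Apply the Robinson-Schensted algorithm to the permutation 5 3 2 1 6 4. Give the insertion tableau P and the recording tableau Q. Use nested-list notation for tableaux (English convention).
P = [[1, 4], [2, 6], [3], [5]], Q = [[1, 5], [2, 6], [3], [4]]

Insert each entry of the permutation into P by Schensted row insertion, recording in Q the position of each new cell.

Insert 5: appended to row 1. P = [[5]].
Insert 3: 3 bumps 5 from row 1; 5 starts row 2. P = [[3], [5]].
Insert 2: 2 bumps 3 from row 1; 3 bumps 5 from row 2; 5 starts row 3. P = [[2], [3], [5]].
Insert 1: 1 bumps 2 from row 1; 2 bumps 3 from row 2; 3 bumps 5 from row 3; 5 starts row 4. P = [[1], [2], [3], [5]].
Insert 6: appended to row 1. P = [[1, 6], [2], [3], [5]].
Insert 4: 4 bumps 6 from row 1; 6 appends to row 2. P = [[1, 4], [2, 6], [3], [5]].

So P = [[1, 4], [2, 6], [3], [5]], Q = [[1, 5], [2, 6], [3], [4]].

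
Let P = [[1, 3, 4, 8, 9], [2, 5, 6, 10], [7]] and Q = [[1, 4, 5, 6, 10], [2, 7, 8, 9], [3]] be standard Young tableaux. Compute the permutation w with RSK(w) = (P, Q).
7 2 1 5 6 10 3 4 8 9

Reverse the RSK construction: for i from n down to 1, find the cell of Q containing i, remove the entry at that cell from P, and reverse-bump it up through P; the value ejected from row 1 is w(i).

Step i=10: Q has 10 at row 1, column 5; remove that cell from P, ejecting 9. So w(10) = 9. P is now [[1, 3, 4, 8], [2, 5, 6, 10], [7]].
Step i=9: Q has 9 at row 2, column 4; remove 10 from row 2 of P and reverse-bump: 10 enters row 1 and ejects 8. So w(9) = 8. P is now [[1, 3, 4, 10], [2, 5, 6], [7]].
Step i=8: Q has 8 at row 2, column 3; remove 6 from row 2 of P and reverse-bump: 6 enters row 1 and ejects 4. So w(8) = 4. P is now [[1, 3, 6, 10], [2, 5], [7]].
Step i=7: Q has 7 at row 2, column 2; remove 5 from row 2 of P and reverse-bump: 5 enters row 1 and ejects 3. So w(7) = 3. P is now [[1, 5, 6, 10], [2], [7]].
Step i=6: Q has 6 at row 1, column 4; remove that cell from P, ejecting 10. So w(6) = 10. P is now [[1, 5, 6], [2], [7]].
Step i=5: Q has 5 at row 1, column 3; remove that cell from P, ejecting 6. So w(5) = 6. P is now [[1, 5], [2], [7]].
Step i=4: Q has 4 at row 1, column 2; remove that cell from P, ejecting 5. So w(4) = 5. P is now [[1], [2], [7]].
Step i=3: Q has 3 at row 3, column 1; remove 7 from row 3 of P and reverse-bump: 7 enters row 2 and ejects 2; 2 enters row 1 and ejects 1. So w(3) = 1. P is now [[2], [7]].
Step i=2: Q has 2 at row 2, column 1; remove 7 from row 2 of P and reverse-bump: 7 enters row 1 and ejects 2. So w(2) = 2. P is now [[7]].
Step i=1: Q has 1 at row 1, column 1; remove that cell from P, ejecting 7. So w(1) = 7. P is now [].

So w = 7 2 1 5 6 10 3 4 8 9.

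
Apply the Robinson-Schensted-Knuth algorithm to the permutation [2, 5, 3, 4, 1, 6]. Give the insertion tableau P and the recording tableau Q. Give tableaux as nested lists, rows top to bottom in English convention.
P = [[1, 3, 4, 6], [2], [5]], Q = [[1, 2, 4, 6], [3], [5]]

Insert each entry of the permutation into P by Schensted row insertion, recording in Q the position of each new cell.

Insert 2: appended to row 1. P = [[2]], Q = [[1]].
Insert 5: appended to row 1. P = [[2, 5]], Q = [[1, 2]].
Insert 3: 3 bumps 5 from row 1; 5 starts row 2. P = [[2, 3], [5]], Q = [[1, 2], [3]].
Insert 4: appended to row 1. P = [[2, 3, 4], [5]], Q = [[1, 2, 4], [3]].
Insert 1: 1 bumps 2 from row 1; 2 bumps 5 from row 2; 5 starts row 3. P = [[1, 3, 4], [2], [5]], Q = [[1, 2, 4], [3], [5]].
Insert 6: appended to row 1. P = [[1, 3, 4, 6], [2], [5]], Q = [[1, 2, 4, 6], [3], [5]].

So P = [[1, 3, 4, 6], [2], [5]], Q = [[1, 2, 4, 6], [3], [5]].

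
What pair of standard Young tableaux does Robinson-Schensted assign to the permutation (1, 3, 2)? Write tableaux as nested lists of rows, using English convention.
P = [[1, 2], [3]], Q = [[1, 2], [3]]

Insert each entry of the permutation into P by Schensted row insertion, recording in Q the position of each new cell.

Insert 1: appended to row 1. P = [[1]].
Insert 3: appended to row 1. P = [[1, 3]].
Insert 2: 2 bumps 3 from row 1; 3 starts row 2. P = [[1, 2], [3]].

So P = [[1, 2], [3]], Q = [[1, 2], [3]].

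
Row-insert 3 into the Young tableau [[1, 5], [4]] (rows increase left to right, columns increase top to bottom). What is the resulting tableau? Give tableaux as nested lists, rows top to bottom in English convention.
[[1, 3], [4, 5]]

In row 1, 3 replaces 5 (the leftmost entry greater than 3); 5 is bumped to row 2. 5 is appended to row 2. The new tableau is [[1, 3], [4, 5]].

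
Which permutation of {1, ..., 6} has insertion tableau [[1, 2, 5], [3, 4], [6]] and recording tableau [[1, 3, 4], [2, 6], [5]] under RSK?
Reverse RSK: for i = n, n-1, ..., 1, locate i in Q, remove the corresponding corner cell from P, and reverse-bump its entry up through P; the value ejected from row 1 is w(i).

So w = 6 3 4 5 1 2.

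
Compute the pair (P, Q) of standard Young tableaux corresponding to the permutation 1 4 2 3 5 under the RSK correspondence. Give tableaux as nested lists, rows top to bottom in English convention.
P = [[1, 2, 3, 5], [4]], Q = [[1, 2, 4, 5], [3]]

Insert each entry of the permutation into P by Schensted row insertion, recording in Q the position of each new cell.

Insert 1: appended to row 1. P = [[1]].
Insert 4: appended to row 1. P = [[1, 4]].
Insert 2: 2 bumps 4 from row 1; 4 starts row 2. P = [[1, 2], [4]].
Insert 3: appended to row 1. P = [[1, 2, 3], [4]].
Insert 5: appended to row 1. P = [[1, 2, 3, 5], [4]].

So P = [[1, 2, 3, 5], [4]], Q = [[1, 2, 4, 5], [3]].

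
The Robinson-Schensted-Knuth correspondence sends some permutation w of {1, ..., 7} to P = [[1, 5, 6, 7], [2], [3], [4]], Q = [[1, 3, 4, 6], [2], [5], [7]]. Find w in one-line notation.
Reverse the RSK construction: for i from n down to 1, find the cell of Q containing i, remove the entry at that cell from P, and reverse-bump it up through P; the value ejected from row 1 is w(i).

Step i=7: Q has 7 at row 4, column 1; remove 4 from row 4 of P and reverse-bump: 4 enters row 3 and ejects 3; 3 enters row 2 and ejects 2; 2 enters row 1 and ejects 1. So w(7) = 1. P is now [[2, 5, 6, 7], [3], [4]].
Step i=6: Q has 6 at row 1, column 4; remove that cell from P, ejecting 7. So w(6) = 7. P is now [[2, 5, 6], [3], [4]].
Step i=5: Q has 5 at row 3, column 1; remove 4 from row 3 of P and reverse-bump: 4 enters row 2 and ejects 3; 3 enters row 1 and ejects 2. So w(5) = 2. P is now [[3, 5, 6], [4]].
Step i=4: Q has 4 at row 1, column 3; remove that cell from P, ejecting 6. So w(4) = 6. P is now [[3, 5], [4]].
Step i=3: Q has 3 at row 1, column 2; remove that cell from P, ejecting 5. So w(3) = 5. P is now [[3], [4]].
Step i=2: Q has 2 at row 2, column 1; remove 4 from row 2 of P and reverse-bump: 4 enters row 1 and ejects 3. So w(2) = 3. P is now [[4]].
Step i=1: Q has 1 at row 1, column 1; remove that cell from P, ejecting 4. So w(1) = 4. P is now [].

So w = 4 3 5 6 2 7 1.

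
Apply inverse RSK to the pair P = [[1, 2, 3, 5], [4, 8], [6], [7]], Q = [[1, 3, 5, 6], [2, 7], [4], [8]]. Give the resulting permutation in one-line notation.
Reverse RSK: for i = n, n-1, ..., 1, locate i in Q, remove the corresponding corner cell from P, and reverse-bump its entry up through P; the value ejected from row 1 is w(i).

So w = 7 1 6 2 4 8 5 3.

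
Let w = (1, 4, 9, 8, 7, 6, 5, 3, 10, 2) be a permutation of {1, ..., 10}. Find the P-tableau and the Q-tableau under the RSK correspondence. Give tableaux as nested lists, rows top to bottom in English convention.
Insert each entry of the permutation into P by Schensted row insertion, recording in Q the position of each new cell.

Insert 1: appended to row 1. P = [[1]], Q = [[1]].
Insert 4: appended to row 1. P = [[1, 4]], Q = [[1, 2]].
Insert 9: appended to row 1. P = [[1, 4, 9]], Q = [[1, 2, 3]].
Insert 8: 8 bumps 9 from row 1; 9 starts row 2. P = [[1, 4, 8], [9]], Q = [[1, 2, 3], [4]].
Insert 7: 7 bumps 8 from row 1; 8 bumps 9 from row 2; 9 starts row 3. P = [[1, 4, 7], [8], [9]], Q = [[1, 2, 3], [4], [5]].
Insert 6: 6 bumps 7 from row 1; 7 bumps 8 from row 2; 8 bumps 9 from row 3; 9 starts row 4. P = [[1, 4, 6], [7], [8], [9]], Q = [[1, 2, 3], [4], [5], [6]].
Insert 5: 5 bumps 6 from row 1; 6 bumps 7 from row 2; 7 bumps 8 from row 3; 8 bumps 9 from row 4; 9 starts row 5. P = [[1, 4, 5], [6], [7], [8], [9]], Q = [[1, 2, 3], [4], [5], [6], [7]].
Insert 3: 3 bumps 4 from row 1; 4 bumps 6 from row 2; 6 bumps 7 from row 3; 7 bumps 8 from row 4; 8 bumps 9 from row 5; 9 starts row 6. P = [[1, 3, 5], [4], [6], [7], [8], [9]], Q = [[1, 2, 3], [4], [5], [6], [7], [8]].
Insert 10: appended to row 1. P = [[1, 3, 5, 10], [4], [6], [7], [8], [9]], Q = [[1, 2, 3, 9], [4], [5], [6], [7], [8]].
Insert 2: 2 bumps 3 from row 1; 3 bumps 4 from row 2; 4 bumps 6 from row 3; 6 bumps 7 from row 4; 7 bumps 8 from row 5; 8 bumps 9 from row 6; 9 starts row 7. P = [[1, 2, 5, 10], [3], [4], [6], [7], [8], [9]], Q = [[1, 2, 3, 9], [4], [5], [6], [7], [8], [10]].

So P = [[1, 2, 5, 10], [3], [4], [6], [7], [8], [9]], Q = [[1, 2, 3, 9], [4], [5], [6], [7], [8], [10]].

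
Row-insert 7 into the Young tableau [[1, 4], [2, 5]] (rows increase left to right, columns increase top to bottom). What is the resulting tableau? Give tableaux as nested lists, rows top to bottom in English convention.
[[1, 4, 7], [2, 5]]

7 is larger than every entry of row 1, so it is appended to row 1. The new tableau is [[1, 4, 7], [2, 5]].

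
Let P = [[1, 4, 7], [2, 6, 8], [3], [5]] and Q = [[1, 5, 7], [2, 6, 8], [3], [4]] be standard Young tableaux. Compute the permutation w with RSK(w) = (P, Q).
Reverse RSK: for i = n, n-1, ..., 1, locate i in Q, remove the corresponding corner cell from P, and reverse-bump its entry up through P; the value ejected from row 1 is w(i).

So w = 5 3 2 1 6 4 8 7.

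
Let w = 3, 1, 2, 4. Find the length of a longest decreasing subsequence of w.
2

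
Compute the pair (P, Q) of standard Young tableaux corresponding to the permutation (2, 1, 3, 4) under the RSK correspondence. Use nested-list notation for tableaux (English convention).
P = [[1, 3, 4], [2]], Q = [[1, 3, 4], [2]]

Insert each entry of the permutation into P by Schensted row insertion, recording in Q the position of each new cell.

Insert 2: appended to row 1. P = [[2]].
Insert 1: 1 bumps 2 from row 1; 2 starts row 2. P = [[1], [2]].
Insert 3: appended to row 1. P = [[1, 3], [2]].
Insert 4: appended to row 1. P = [[1, 3, 4], [2]].

So P = [[1, 3, 4], [2]], Q = [[1, 3, 4], [2]].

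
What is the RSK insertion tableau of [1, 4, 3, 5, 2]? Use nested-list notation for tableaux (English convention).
Insert 1: appended to row 1. P = [[1]].
Insert 4: appended to row 1. P = [[1, 4]].
Insert 3: 3 bumps 4 from row 1; 4 starts row 2. P = [[1, 3], [4]].
Insert 5: appended to row 1. P = [[1, 3, 5], [4]].
Insert 2: 2 bumps 3 from row 1; 3 bumps 4 from row 2; 4 starts row 3. P = [[1, 2, 5], [3], [4]].

So P = [[1, 2, 5], [3], [4]].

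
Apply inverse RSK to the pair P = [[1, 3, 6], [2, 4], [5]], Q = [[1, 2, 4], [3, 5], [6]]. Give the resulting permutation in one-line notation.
2 5 1 6 4 3

Reverse RSK: for i = n, n-1, ..., 1, locate i in Q, remove the corresponding corner cell from P, and reverse-bump its entry up through P; the value ejected from row 1 is w(i).

So w = 2 5 1 6 4 3.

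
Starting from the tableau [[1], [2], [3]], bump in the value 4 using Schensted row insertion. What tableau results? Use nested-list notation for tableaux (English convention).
[[1, 4], [2], [3]]

4 is larger than every entry of row 1, so it is appended to row 1. The new tableau is [[1, 4], [2], [3]].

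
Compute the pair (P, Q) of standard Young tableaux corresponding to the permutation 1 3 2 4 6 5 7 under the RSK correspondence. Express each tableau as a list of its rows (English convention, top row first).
Insert each entry of the permutation into P by Schensted row insertion, recording in Q the position of each new cell.

After inserting 1: P = [[1]].
After inserting 3: P = [[1, 3]].
After inserting 2: P = [[1, 2], [3]].
After inserting 4: P = [[1, 2, 4], [3]].
After inserting 6: P = [[1, 2, 4, 6], [3]].
After inserting 5: P = [[1, 2, 4, 5], [3, 6]].
After inserting 7: P = [[1, 2, 4, 5, 7], [3, 6]].

So P = [[1, 2, 4, 5, 7], [3, 6]], Q = [[1, 2, 4, 5, 7], [3, 6]].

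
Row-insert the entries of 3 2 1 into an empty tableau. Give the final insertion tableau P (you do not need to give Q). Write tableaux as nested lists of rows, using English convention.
P = [[1], [2], [3]]

Insert 3: appended to row 1. P = [[3]].
Insert 2: 2 bumps 3 from row 1; 3 starts row 2. P = [[2], [3]].
Insert 1: 1 bumps 2 from row 1; 2 bumps 3 from row 2; 3 starts row 3. P = [[1], [2], [3]].

So P = [[1], [2], [3]].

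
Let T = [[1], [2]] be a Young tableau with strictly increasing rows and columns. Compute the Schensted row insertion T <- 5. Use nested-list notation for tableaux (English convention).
5 is larger than every entry of row 1, so it is appended to row 1. The new tableau is [[1, 5], [2]].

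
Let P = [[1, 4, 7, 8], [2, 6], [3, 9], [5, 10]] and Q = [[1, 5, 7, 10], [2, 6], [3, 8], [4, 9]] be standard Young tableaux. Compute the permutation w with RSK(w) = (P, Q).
Reverse the RSK construction: for i from n down to 1, find the cell of Q containing i, remove the entry at that cell from P, and reverse-bump it up through P; the value ejected from row 1 is w(i).

Step i=10: Q has 10 at row 1, column 4; remove that cell from P, ejecting 8. So w(10) = 8. P is now [[1, 4, 7], [2, 6], [3, 9], [5, 10]].
Step i=9: Q has 9 at row 4, column 2; remove 10 from row 4 of P and reverse-bump: 10 enters row 3 and ejects 9; 9 enters row 2 and ejects 6; 6 enters row 1 and ejects 4. So w(9) = 4. P is now [[1, 6, 7], [2, 9], [3, 10], [5]].
Step i=8: Q has 8 at row 3, column 2; remove 10 from row 3 of P and reverse-bump: 10 enters row 2 and ejects 9; 9 enters row 1 and ejects 7. So w(8) = 7. P is now [[1, 6, 9], [2, 10], [3], [5]].
Step i=7: Q has 7 at row 1, column 3; remove that cell from P, ejecting 9. So w(7) = 9. P is now [[1, 6], [2, 10], [3], [5]].
Step i=6: Q has 6 at row 2, column 2; remove 10 from row 2 of P and reverse-bump: 10 enters row 1 and ejects 6. So w(6) = 6. P is now [[1, 10], [2], [3], [5]].
Step i=5: Q has 5 at row 1, column 2; remove that cell from P, ejecting 10. So w(5) = 10. P is now [[1], [2], [3], [5]].
Step i=4: Q has 4 at row 4, column 1; remove 5 from row 4 of P and reverse-bump: 5 enters row 3 and ejects 3; 3 enters row 2 and ejects 2; 2 enters row 1 and ejects 1. So w(4) = 1. P is now [[2], [3], [5]].
Step i=3: Q has 3 at row 3, column 1; remove 5 from row 3 of P and reverse-bump: 5 enters row 2 and ejects 3; 3 enters row 1 and ejects 2. So w(3) = 2. P is now [[3], [5]].
Step i=2: Q has 2 at row 2, column 1; remove 5 from row 2 of P and reverse-bump: 5 enters row 1 and ejects 3. So w(2) = 3. P is now [[5]].
Step i=1: Q has 1 at row 1, column 1; remove that cell from P, ejecting 5. So w(1) = 5. P is now [].

So w = 5 3 2 1 10 6 9 7 4 8.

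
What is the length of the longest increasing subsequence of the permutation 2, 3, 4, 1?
3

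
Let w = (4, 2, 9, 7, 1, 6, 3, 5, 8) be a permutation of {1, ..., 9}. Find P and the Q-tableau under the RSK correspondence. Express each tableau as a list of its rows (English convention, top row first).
Insert each entry of the permutation into P by Schensted row insertion, recording in Q the position of each new cell.

Insert 4: appended to row 1. P = [[4]], Q = [[1]].
Insert 2: 2 bumps 4 from row 1; 4 starts row 2. P = [[2], [4]], Q = [[1], [2]].
Insert 9: appended to row 1. P = [[2, 9], [4]], Q = [[1, 3], [2]].
Insert 7: 7 bumps 9 from row 1; 9 appends to row 2. P = [[2, 7], [4, 9]], Q = [[1, 3], [2, 4]].
Insert 1: 1 bumps 2 from row 1; 2 bumps 4 from row 2; 4 starts row 3. P = [[1, 7], [2, 9], [4]], Q = [[1, 3], [2, 4], [5]].
Insert 6: 6 bumps 7 from row 1; 7 bumps 9 from row 2; 9 appends to row 3. P = [[1, 6], [2, 7], [4, 9]], Q = [[1, 3], [2, 4], [5, 6]].
Insert 3: 3 bumps 6 from row 1; 6 bumps 7 from row 2; 7 bumps 9 from row 3; 9 starts row 4. P = [[1, 3], [2, 6], [4, 7], [9]], Q = [[1, 3], [2, 4], [5, 6], [7]].
Insert 5: appended to row 1. P = [[1, 3, 5], [2, 6], [4, 7], [9]], Q = [[1, 3, 8], [2, 4], [5, 6], [7]].
Insert 8: appended to row 1. P = [[1, 3, 5, 8], [2, 6], [4, 7], [9]], Q = [[1, 3, 8, 9], [2, 4], [5, 6], [7]].

So P = [[1, 3, 5, 8], [2, 6], [4, 7], [9]], Q = [[1, 3, 8, 9], [2, 4], [5, 6], [7]].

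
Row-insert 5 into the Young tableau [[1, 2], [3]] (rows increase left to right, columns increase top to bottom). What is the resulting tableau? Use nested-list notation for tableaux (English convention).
5 is larger than every entry of row 1, so it is appended to row 1. The new tableau is [[1, 2, 5], [3]].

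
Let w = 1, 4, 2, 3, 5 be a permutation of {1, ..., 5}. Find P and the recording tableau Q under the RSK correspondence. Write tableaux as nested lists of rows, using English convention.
Insert each entry of the permutation into P by Schensted row insertion, recording in Q the position of each new cell.

Insert 1: appended to row 1. P = [[1]], Q = [[1]].
Insert 4: appended to row 1. P = [[1, 4]], Q = [[1, 2]].
Insert 2: 2 bumps 4 from row 1; 4 starts row 2. P = [[1, 2], [4]], Q = [[1, 2], [3]].
Insert 3: appended to row 1. P = [[1, 2, 3], [4]], Q = [[1, 2, 4], [3]].
Insert 5: appended to row 1. P = [[1, 2, 3, 5], [4]], Q = [[1, 2, 4, 5], [3]].

So P = [[1, 2, 3, 5], [4]], Q = [[1, 2, 4, 5], [3]].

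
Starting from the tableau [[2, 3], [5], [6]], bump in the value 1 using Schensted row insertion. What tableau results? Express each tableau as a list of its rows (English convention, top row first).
In row 1, 1 replaces 2 (the leftmost entry greater than 1); 2 is bumped to row 2. In row 2, 2 replaces 5 (the leftmost entry greater than 2); 5 is bumped to row 3. In row 3, 5 replaces 6 (the leftmost entry greater than 5); 6 is bumped to row 4. 6 starts a new row 4. The new tableau is [[1, 3], [2], [5], [6]].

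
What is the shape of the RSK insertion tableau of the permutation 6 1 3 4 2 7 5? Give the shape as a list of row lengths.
Row-insert each entry into an empty tableau.

After inserting 6: P = [[6]].
After inserting 1: P = [[1], [6]].
After inserting 3: P = [[1, 3], [6]].
After inserting 4: P = [[1, 3, 4], [6]].
After inserting 2: P = [[1, 2, 4], [3], [6]].
After inserting 7: P = [[1, 2, 4, 7], [3], [6]].
After inserting 5: P = [[1, 2, 4, 5], [3, 7], [6]].

The final insertion tableau P = [[1, 2, 4, 5], [3, 7], [6]] has shape [4, 2, 1].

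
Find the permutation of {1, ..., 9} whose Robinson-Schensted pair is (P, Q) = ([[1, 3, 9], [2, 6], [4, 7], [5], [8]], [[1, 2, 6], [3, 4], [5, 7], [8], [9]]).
5 8 4 7 2 9 6 3 1

Reverse the RSK construction: for i from n down to 1, find the cell of Q containing i, remove the entry at that cell from P, and reverse-bump it up through P; the value ejected from row 1 is w(i).

Step i=9: Q has 9 at row 5, column 1; remove 8 from row 5 of P and reverse-bump: 8 enters row 4 and ejects 5; 5 enters row 3 and ejects 4; 4 enters row 2 and ejects 2; 2 enters row 1 and ejects 1. So w(9) = 1. P is now [[2, 3, 9], [4, 6], [5, 7], [8]].
Step i=8: Q has 8 at row 4, column 1; remove 8 from row 4 of P and reverse-bump: 8 enters row 3 and ejects 7; 7 enters row 2 and ejects 6; 6 enters row 1 and ejects 3. So w(8) = 3. P is now [[2, 6, 9], [4, 7], [5, 8]].
Step i=7: Q has 7 at row 3, column 2; remove 8 from row 3 of P and reverse-bump: 8 enters row 2 and ejects 7; 7 enters row 1 and ejects 6. So w(7) = 6. P is now [[2, 7, 9], [4, 8], [5]].
Step i=6: Q has 6 at row 1, column 3; remove that cell from P, ejecting 9. So w(6) = 9. P is now [[2, 7], [4, 8], [5]].
Step i=5: Q has 5 at row 3, column 1; remove 5 from row 3 of P and reverse-bump: 5 enters row 2 and ejects 4; 4 enters row 1 and ejects 2. So w(5) = 2. P is now [[4, 7], [5, 8]].
Step i=4: Q has 4 at row 2, column 2; remove 8 from row 2 of P and reverse-bump: 8 enters row 1 and ejects 7. So w(4) = 7. P is now [[4, 8], [5]].
Step i=3: Q has 3 at row 2, column 1; remove 5 from row 2 of P and reverse-bump: 5 enters row 1 and ejects 4. So w(3) = 4. P is now [[5, 8]].
Step i=2: Q has 2 at row 1, column 2; remove that cell from P, ejecting 8. So w(2) = 8. P is now [[5]].
Step i=1: Q has 1 at row 1, column 1; remove that cell from P, ejecting 5. So w(1) = 5. P is now [].

So w = 5 8 4 7 2 9 6 3 1.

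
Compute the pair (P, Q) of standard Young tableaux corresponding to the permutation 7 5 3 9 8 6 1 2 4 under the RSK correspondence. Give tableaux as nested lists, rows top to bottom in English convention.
Insert each entry of the permutation into P by Schensted row insertion, recording in Q the position of each new cell.

Insert 7: appended to row 1. P = [[7]].
Insert 5: 5 bumps 7 from row 1; 7 starts row 2. P = [[5], [7]].
Insert 3: 3 bumps 5 from row 1; 5 bumps 7 from row 2; 7 starts row 3. P = [[3], [5], [7]].
Insert 9: appended to row 1. P = [[3, 9], [5], [7]].
Insert 8: 8 bumps 9 from row 1; 9 appends to row 2. P = [[3, 8], [5, 9], [7]].
Insert 6: 6 bumps 8 from row 1; 8 bumps 9 from row 2; 9 appends to row 3. P = [[3, 6], [5, 8], [7, 9]].
Insert 1: 1 bumps 3 from row 1; 3 bumps 5 from row 2; 5 bumps 7 from row 3; 7 starts row 4. P = [[1, 6], [3, 8], [5, 9], [7]].
Insert 2: 2 bumps 6 from row 1; 6 bumps 8 from row 2; 8 bumps 9 from row 3; 9 appends to row 4. P = [[1, 2], [3, 6], [5, 8], [7, 9]].
Insert 4: appended to row 1. P = [[1, 2, 4], [3, 6], [5, 8], [7, 9]].

So P = [[1, 2, 4], [3, 6], [5, 8], [7, 9]], Q = [[1, 4, 9], [2, 5], [3, 6], [7, 8]].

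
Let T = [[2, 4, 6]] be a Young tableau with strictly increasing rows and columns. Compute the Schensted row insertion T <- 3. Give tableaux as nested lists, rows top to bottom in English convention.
In row 1, 3 replaces 4 (the leftmost entry greater than 3); 4 is bumped to row 2. 4 starts a new row 2. The new tableau is [[2, 3, 6], [4]].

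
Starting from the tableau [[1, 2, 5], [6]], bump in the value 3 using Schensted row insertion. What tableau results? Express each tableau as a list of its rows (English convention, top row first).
[[1, 2, 3], [5], [6]]

In row 1, 3 replaces 5 (the leftmost entry greater than 3); 5 is bumped to row 2. In row 2, 5 replaces 6 (the leftmost entry greater than 5); 6 is bumped to row 3. 6 starts a new row 3. The new tableau is [[1, 2, 3], [5], [6]].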